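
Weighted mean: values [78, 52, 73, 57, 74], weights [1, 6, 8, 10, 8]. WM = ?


Numerator = 78*1 + 52*6 + 73*8 + 57*10 + 74*8 = 2136
Denominator = 1 + 6 + 8 + 10 + 8 = 33
WM = 2136/33 = 64.7273

WM = 64.7273


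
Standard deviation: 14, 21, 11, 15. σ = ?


Mean = 15.2500
Variance = 13.1875
SD = sqrt(13.1875) = 3.6315

SD = 3.6315


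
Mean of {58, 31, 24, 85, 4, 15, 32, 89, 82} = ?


Sum = 58 + 31 + 24 + 85 + 4 + 15 + 32 + 89 + 82 = 420
n = 9
Mean = 420/9 = 46.6667

Mean = 46.6667


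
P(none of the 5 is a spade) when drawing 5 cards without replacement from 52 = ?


P(no spades) = (39/52) × (38/51) × (37/50) × (36/49) × (35/48)
= 0.2215

P = 0.2215


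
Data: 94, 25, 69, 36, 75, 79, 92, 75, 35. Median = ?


Sorted: 25, 35, 36, 69, 75, 75, 79, 92, 94
n = 9 (odd)
Middle value = 75

Median = 75


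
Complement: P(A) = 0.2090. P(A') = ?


P(not A) = 1 - 0.2090 = 0.7910

P(not A) = 0.7910


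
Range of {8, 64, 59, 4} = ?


Max = 64, Min = 4
Range = 64 - 4 = 60

Range = 60


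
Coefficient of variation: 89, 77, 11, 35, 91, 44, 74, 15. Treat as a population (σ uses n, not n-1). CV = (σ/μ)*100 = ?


Mean = 54.5000
SD = 30.3150
CV = (30.3150/54.5000)*100 = 55.6239%

CV = 55.6239%


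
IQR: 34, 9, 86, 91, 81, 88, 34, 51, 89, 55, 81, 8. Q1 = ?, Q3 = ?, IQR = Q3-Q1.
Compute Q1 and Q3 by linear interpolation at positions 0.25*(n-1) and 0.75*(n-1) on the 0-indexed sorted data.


Sorted: 8, 9, 34, 34, 51, 55, 81, 81, 86, 88, 89, 91
Q1 (25th %ile) = 34.0000
Q3 (75th %ile) = 86.5000
IQR = 86.5000 - 34.0000 = 52.5000

IQR = 52.5000


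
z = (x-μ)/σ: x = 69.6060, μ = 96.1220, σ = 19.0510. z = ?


z = (69.6060 - 96.1220)/19.0510
= -26.5160/19.0510
= -1.3918

z = -1.3918


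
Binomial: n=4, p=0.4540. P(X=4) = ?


C(4,4) = 1
p^4 = 0.042484
(1-p)^0 = 1.000000
P = 1 * 0.042484 * 1.000000 = 0.0425

P(X=4) = 0.0425


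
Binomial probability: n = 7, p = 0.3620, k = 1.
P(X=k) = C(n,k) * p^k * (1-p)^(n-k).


C(7,1) = 7
p^1 = 0.362000
(1-p)^6 = 0.067441
P = 7 * 0.362000 * 0.067441 = 0.1709

P(X=1) = 0.1709


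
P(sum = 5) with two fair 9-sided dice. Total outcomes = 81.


Total outcomes = 9×9 = 81
Favorable (sum = 5): 4
P = 4/81 = 0.0494

P = 0.0494


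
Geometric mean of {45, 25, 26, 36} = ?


Product = 45 × 25 × 26 × 36 = 1053000
GM = 1053000^(1/4) = 32.0337

GM = 32.0337


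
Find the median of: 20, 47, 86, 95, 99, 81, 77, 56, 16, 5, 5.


Sorted: 5, 5, 16, 20, 47, 56, 77, 81, 86, 95, 99
n = 11 (odd)
Middle value = 56

Median = 56


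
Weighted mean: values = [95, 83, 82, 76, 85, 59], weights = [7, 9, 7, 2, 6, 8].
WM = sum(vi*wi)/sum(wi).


Numerator = 95*7 + 83*9 + 82*7 + 76*2 + 85*6 + 59*8 = 3120
Denominator = 7 + 9 + 7 + 2 + 6 + 8 = 39
WM = 3120/39 = 80.0000

WM = 80.0000


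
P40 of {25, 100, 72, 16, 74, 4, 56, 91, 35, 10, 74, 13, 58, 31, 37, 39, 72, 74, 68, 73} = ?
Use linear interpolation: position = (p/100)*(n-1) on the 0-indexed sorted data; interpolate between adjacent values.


Sorted: 4, 10, 13, 16, 25, 31, 35, 37, 39, 56, 58, 68, 72, 72, 73, 74, 74, 74, 91, 100
n = 20
Index = 40/100 * 19 = 7.6000
Lower = data[7] = 37, Upper = data[8] = 39
P40 = 37 + 0.6000*(2) = 38.2000

P40 = 38.2000


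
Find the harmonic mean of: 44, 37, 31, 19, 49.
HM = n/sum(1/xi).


Sum of reciprocals = 1/44 + 1/37 + 1/31 + 1/19 + 1/49 = 0.155052
HM = 5/0.155052 = 32.2472

HM = 32.2472


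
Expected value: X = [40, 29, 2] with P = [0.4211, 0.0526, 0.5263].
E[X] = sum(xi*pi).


E[X] = 40*0.4211 + 29*0.0526 + 2*0.5263
= 16.8440 + 1.5254 + 1.0526
= 19.4220

E[X] = 19.4220


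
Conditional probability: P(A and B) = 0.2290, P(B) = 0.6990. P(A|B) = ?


P(A|B) = 0.2290/0.6990 = 0.3276

P(A|B) = 0.3276


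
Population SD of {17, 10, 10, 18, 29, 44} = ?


Mean = 21.3333
Variance = 143.2222
SD = sqrt(143.2222) = 11.9675

SD = 11.9675


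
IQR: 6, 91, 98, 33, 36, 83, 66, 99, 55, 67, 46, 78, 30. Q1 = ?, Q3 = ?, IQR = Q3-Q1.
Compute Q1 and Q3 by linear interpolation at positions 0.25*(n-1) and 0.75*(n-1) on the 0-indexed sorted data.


Sorted: 6, 30, 33, 36, 46, 55, 66, 67, 78, 83, 91, 98, 99
Q1 (25th %ile) = 36.0000
Q3 (75th %ile) = 83.0000
IQR = 83.0000 - 36.0000 = 47.0000

IQR = 47.0000


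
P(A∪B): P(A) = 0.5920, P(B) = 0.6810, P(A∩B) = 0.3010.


P(A∪B) = 0.5920 + 0.6810 - 0.3010
= 1.2730 - 0.3010
= 0.9720

P(A∪B) = 0.9720


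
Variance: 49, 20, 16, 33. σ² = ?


Mean = 29.5000
Squared deviations: 380.2500, 90.2500, 182.2500, 12.2500
Sum = 665.0000
Variance = 665.0000/4 = 166.2500

Variance = 166.2500


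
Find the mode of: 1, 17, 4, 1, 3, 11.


Frequencies: 1:2, 3:1, 4:1, 11:1, 17:1
Max frequency = 2
Mode = 1

Mode = 1


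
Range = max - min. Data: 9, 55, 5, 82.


Max = 82, Min = 5
Range = 82 - 5 = 77

Range = 77


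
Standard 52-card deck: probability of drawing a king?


4 kings in 52 cards
P = 4/52 = 0.0769

P = 0.0769


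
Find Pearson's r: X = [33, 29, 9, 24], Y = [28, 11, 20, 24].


Mean X = 23.7500, Mean Y = 20.7500
SD X = 9.093267, SD Y = 6.299802
Cov = 6.937500
r = 6.937500/(9.093267*6.299802) = 0.1211

r = 0.1211


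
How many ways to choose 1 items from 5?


C(5,1) = 5!/(1! × 4!)
= 120/(1 × 24)
= 5

C(5,1) = 5


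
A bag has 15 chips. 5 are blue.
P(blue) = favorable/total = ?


P = 5/15 = 0.3333

P = 0.3333


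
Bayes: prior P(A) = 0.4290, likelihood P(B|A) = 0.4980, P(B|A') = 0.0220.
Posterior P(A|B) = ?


P(B) = P(B|A)*P(A) + P(B|A')*P(A')
= 0.4980*0.4290 + 0.0220*0.5710
= 0.213642 + 0.012562 = 0.226204
P(A|B) = 0.213642/0.226204 = 0.9445

P(A|B) = 0.9445


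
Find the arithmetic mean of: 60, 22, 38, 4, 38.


Sum = 60 + 22 + 38 + 4 + 38 = 162
n = 5
Mean = 162/5 = 32.4000

Mean = 32.4000


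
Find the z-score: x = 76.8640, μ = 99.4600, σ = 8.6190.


z = (76.8640 - 99.4600)/8.6190
= -22.5960/8.6190
= -2.6216

z = -2.6216


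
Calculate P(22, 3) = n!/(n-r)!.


P(22,3) = 22!/19!
= 1124000727777607680000/121645100408832000
= 9240

P(22,3) = 9240


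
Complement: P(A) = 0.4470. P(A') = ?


P(not A) = 1 - 0.4470 = 0.5530

P(not A) = 0.5530


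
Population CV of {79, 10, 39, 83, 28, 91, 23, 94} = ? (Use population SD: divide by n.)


Mean = 55.8750
SD = 32.0251
CV = (32.0251/55.8750)*100 = 57.3157%

CV = 57.3157%


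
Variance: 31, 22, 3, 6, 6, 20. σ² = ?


Mean = 14.6667
Squared deviations: 266.7778, 53.7778, 136.1111, 75.1111, 75.1111, 28.4444
Sum = 635.3333
Variance = 635.3333/6 = 105.8889

Variance = 105.8889


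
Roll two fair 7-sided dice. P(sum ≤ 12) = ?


Total outcomes = 7×7 = 49
Favorable (sum ≤ 12): 46
P = 46/49 = 0.9388

P = 0.9388


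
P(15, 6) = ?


P(15,6) = 15!/9!
= 1307674368000/362880
= 3603600

P(15,6) = 3603600


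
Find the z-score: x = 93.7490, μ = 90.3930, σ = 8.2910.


z = (93.7490 - 90.3930)/8.2910
= 3.3560/8.2910
= 0.4048

z = 0.4048


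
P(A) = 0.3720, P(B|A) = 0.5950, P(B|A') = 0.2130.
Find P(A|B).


P(B) = P(B|A)*P(A) + P(B|A')*P(A')
= 0.5950*0.3720 + 0.2130*0.6280
= 0.221340 + 0.133764 = 0.355104
P(A|B) = 0.221340/0.355104 = 0.6233

P(A|B) = 0.6233


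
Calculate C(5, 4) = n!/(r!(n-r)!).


C(5,4) = 5!/(4! × 1!)
= 120/(24 × 1)
= 5

C(5,4) = 5


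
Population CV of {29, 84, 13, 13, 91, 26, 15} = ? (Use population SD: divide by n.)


Mean = 38.7143
SD = 31.4539
CV = (31.4539/38.7143)*100 = 81.2462%

CV = 81.2462%


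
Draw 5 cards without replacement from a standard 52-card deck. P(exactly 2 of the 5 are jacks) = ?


Hypergeometric: P(X=2) = C(4,2)·C(48,3) / C(52,5)
= 6 × 17296 / 2598960
= 103776/2598960 = 0.0399

P = 0.0399


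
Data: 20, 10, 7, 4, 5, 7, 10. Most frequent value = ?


Frequencies: 4:1, 5:1, 7:2, 10:2, 20:1
Max frequency = 2
Mode = 7, 10

Mode = 7, 10


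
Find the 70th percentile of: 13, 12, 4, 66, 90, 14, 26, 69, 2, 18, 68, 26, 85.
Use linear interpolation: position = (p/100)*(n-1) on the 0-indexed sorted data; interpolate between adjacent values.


Sorted: 2, 4, 12, 13, 14, 18, 26, 26, 66, 68, 69, 85, 90
n = 13
Index = 70/100 * 12 = 8.4000
Lower = data[8] = 66, Upper = data[9] = 68
P70 = 66 + 0.4000*(2) = 66.8000

P70 = 66.8000


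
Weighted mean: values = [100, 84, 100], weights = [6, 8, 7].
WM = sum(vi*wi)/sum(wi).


Numerator = 100*6 + 84*8 + 100*7 = 1972
Denominator = 6 + 8 + 7 = 21
WM = 1972/21 = 93.9048

WM = 93.9048


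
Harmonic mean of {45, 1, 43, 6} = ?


Sum of reciprocals = 1/45 + 1/1 + 1/43 + 1/6 = 1.212145
HM = 4/1.212145 = 3.2999

HM = 3.2999


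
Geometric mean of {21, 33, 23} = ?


Product = 21 × 33 × 23 = 15939
GM = 15939^(1/3) = 25.1664

GM = 25.1664


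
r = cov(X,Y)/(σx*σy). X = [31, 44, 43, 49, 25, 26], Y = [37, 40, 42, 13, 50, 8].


Mean X = 36.3333, Mean Y = 31.6667
SD X = 9.374907, SD Y = 15.542058
Cov = -15.888889
r = -15.888889/(9.374907*15.542058) = -0.1090

r = -0.1090


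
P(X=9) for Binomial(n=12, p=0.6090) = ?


C(12,9) = 220
p^9 = 0.011523
(1-p)^3 = 0.059776
P = 220 * 0.011523 * 0.059776 = 0.1515

P(X=9) = 0.1515


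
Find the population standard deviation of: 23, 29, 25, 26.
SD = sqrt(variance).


Mean = 25.7500
Variance = 4.6875
SD = sqrt(4.6875) = 2.1651

SD = 2.1651


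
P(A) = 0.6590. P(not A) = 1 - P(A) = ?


P(not A) = 1 - 0.6590 = 0.3410

P(not A) = 0.3410


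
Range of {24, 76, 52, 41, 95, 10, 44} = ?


Max = 95, Min = 10
Range = 95 - 10 = 85

Range = 85


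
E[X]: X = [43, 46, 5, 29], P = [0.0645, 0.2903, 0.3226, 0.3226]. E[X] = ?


E[X] = 43*0.0645 + 46*0.2903 + 5*0.3226 + 29*0.3226
= 2.7735 + 13.3538 + 1.6130 + 9.3554
= 27.0957

E[X] = 27.0957


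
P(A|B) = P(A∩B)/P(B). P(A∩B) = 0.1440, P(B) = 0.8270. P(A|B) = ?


P(A|B) = 0.1440/0.8270 = 0.1741

P(A|B) = 0.1741


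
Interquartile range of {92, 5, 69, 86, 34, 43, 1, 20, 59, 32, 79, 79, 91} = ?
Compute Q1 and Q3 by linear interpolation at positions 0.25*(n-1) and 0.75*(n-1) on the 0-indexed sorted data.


Sorted: 1, 5, 20, 32, 34, 43, 59, 69, 79, 79, 86, 91, 92
Q1 (25th %ile) = 32.0000
Q3 (75th %ile) = 79.0000
IQR = 79.0000 - 32.0000 = 47.0000

IQR = 47.0000


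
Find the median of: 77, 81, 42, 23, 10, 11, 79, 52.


Sorted: 10, 11, 23, 42, 52, 77, 79, 81
n = 8 (even)
Middle values: 42 and 52
Median = (42+52)/2 = 47.0000

Median = 47.0000


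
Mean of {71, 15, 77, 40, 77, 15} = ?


Sum = 71 + 15 + 77 + 40 + 77 + 15 = 295
n = 6
Mean = 295/6 = 49.1667

Mean = 49.1667


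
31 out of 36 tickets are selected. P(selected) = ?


P = 31/36 = 0.8611

P = 0.8611


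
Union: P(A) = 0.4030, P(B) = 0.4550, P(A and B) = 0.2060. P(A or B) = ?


P(A∪B) = 0.4030 + 0.4550 - 0.2060
= 0.8580 - 0.2060
= 0.6520

P(A∪B) = 0.6520


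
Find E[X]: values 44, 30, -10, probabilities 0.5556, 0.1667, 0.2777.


E[X] = 44*0.5556 + 30*0.1667 - 10*0.2777
= 24.4464 + 5.0010 - 2.7770
= 26.6704

E[X] = 26.6704


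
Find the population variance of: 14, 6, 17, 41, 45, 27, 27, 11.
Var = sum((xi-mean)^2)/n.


Mean = 23.5000
Squared deviations: 90.2500, 306.2500, 42.2500, 306.2500, 462.2500, 12.2500, 12.2500, 156.2500
Sum = 1388.0000
Variance = 1388.0000/8 = 173.5000

Variance = 173.5000


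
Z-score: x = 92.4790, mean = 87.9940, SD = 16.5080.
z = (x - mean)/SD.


z = (92.4790 - 87.9940)/16.5080
= 4.4850/16.5080
= 0.2717

z = 0.2717


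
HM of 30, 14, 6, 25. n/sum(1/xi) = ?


Sum of reciprocals = 1/30 + 1/14 + 1/6 + 1/25 = 0.311429
HM = 4/0.311429 = 12.8440

HM = 12.8440


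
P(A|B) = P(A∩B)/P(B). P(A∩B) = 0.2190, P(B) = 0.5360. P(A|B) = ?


P(A|B) = 0.2190/0.5360 = 0.4086

P(A|B) = 0.4086


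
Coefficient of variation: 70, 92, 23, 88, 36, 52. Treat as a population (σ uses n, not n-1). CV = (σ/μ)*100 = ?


Mean = 60.1667
SD = 25.5501
CV = (25.5501/60.1667)*100 = 42.4655%

CV = 42.4655%


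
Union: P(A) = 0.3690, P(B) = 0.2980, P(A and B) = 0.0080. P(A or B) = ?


P(A∪B) = 0.3690 + 0.2980 - 0.0080
= 0.6670 - 0.0080
= 0.6590

P(A∪B) = 0.6590


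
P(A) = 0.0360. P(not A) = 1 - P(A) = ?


P(not A) = 1 - 0.0360 = 0.9640

P(not A) = 0.9640


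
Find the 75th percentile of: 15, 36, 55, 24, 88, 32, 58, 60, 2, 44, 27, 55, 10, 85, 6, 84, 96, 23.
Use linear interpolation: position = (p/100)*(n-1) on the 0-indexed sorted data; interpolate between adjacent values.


Sorted: 2, 6, 10, 15, 23, 24, 27, 32, 36, 44, 55, 55, 58, 60, 84, 85, 88, 96
n = 18
Index = 75/100 * 17 = 12.7500
Lower = data[12] = 58, Upper = data[13] = 60
P75 = 58 + 0.7500*(2) = 59.5000

P75 = 59.5000


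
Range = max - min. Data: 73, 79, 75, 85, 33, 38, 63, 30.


Max = 85, Min = 30
Range = 85 - 30 = 55

Range = 55


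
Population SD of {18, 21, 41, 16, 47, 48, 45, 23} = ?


Mean = 32.3750
Variance = 172.9844
SD = sqrt(172.9844) = 13.1524

SD = 13.1524


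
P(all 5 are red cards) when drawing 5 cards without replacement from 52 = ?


P(all red cards) = (26/52) × (25/51) × (24/50) × (23/49) × (22/48)
= 0.0253

P = 0.0253


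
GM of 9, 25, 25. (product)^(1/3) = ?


Product = 9 × 25 × 25 = 5625
GM = 5625^(1/3) = 17.7845

GM = 17.7845


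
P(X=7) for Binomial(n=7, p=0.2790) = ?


C(7,7) = 1
p^7 = 0.000132
(1-p)^0 = 1.000000
P = 1 * 0.000132 * 1.000000 = 0.0001

P(X=7) = 0.0001


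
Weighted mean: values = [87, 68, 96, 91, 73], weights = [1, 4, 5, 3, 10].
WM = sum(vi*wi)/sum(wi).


Numerator = 87*1 + 68*4 + 96*5 + 91*3 + 73*10 = 1842
Denominator = 1 + 4 + 5 + 3 + 10 = 23
WM = 1842/23 = 80.0870

WM = 80.0870


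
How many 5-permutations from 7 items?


P(7,5) = 7!/2!
= 5040/2
= 2520

P(7,5) = 2520


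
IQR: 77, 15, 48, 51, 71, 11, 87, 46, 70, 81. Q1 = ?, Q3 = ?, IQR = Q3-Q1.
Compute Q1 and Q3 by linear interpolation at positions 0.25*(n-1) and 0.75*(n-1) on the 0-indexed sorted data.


Sorted: 11, 15, 46, 48, 51, 70, 71, 77, 81, 87
Q1 (25th %ile) = 46.5000
Q3 (75th %ile) = 75.5000
IQR = 75.5000 - 46.5000 = 29.0000

IQR = 29.0000


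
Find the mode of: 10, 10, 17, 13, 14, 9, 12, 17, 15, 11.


Frequencies: 9:1, 10:2, 11:1, 12:1, 13:1, 14:1, 15:1, 17:2
Max frequency = 2
Mode = 10, 17

Mode = 10, 17


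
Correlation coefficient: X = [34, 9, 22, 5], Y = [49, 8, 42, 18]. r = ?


Mean X = 17.5000, Mean Y = 29.2500
SD X = 11.412712, SD Y = 16.813313
Cov = 176.125000
r = 176.125000/(11.412712*16.813313) = 0.9179

r = 0.9179


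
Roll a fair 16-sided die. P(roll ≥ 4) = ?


Favorable outcomes (roll ≥ 4): 13
Total outcomes = 16
P = 13/16 = 0.8125

P = 0.8125


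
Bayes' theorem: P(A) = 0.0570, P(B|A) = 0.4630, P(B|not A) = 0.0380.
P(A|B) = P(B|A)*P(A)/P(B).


P(B) = P(B|A)*P(A) + P(B|A')*P(A')
= 0.4630*0.0570 + 0.0380*0.9430
= 0.026391 + 0.035834 = 0.062225
P(A|B) = 0.026391/0.062225 = 0.4241

P(A|B) = 0.4241


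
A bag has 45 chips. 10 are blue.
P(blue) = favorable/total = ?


P = 10/45 = 0.2222

P = 0.2222


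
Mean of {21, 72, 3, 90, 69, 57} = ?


Sum = 21 + 72 + 3 + 90 + 69 + 57 = 312
n = 6
Mean = 312/6 = 52.0000

Mean = 52.0000


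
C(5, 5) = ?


C(5,5) = 5!/(5! × 0!)
= 120/(120 × 1)
= 1

C(5,5) = 1


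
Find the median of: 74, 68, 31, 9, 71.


Sorted: 9, 31, 68, 71, 74
n = 5 (odd)
Middle value = 68

Median = 68


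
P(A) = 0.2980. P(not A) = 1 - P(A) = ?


P(not A) = 1 - 0.2980 = 0.7020

P(not A) = 0.7020


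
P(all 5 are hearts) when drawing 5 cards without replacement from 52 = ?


P(all hearts) = (13/52) × (12/51) × (11/50) × (10/49) × (9/48)
= 0.0005

P = 0.0005


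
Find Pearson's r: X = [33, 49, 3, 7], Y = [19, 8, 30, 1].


Mean X = 23.0000, Mean Y = 14.5000
SD X = 18.920888, SD Y = 11.011358
Cov = -54.500000
r = -54.500000/(18.920888*11.011358) = -0.2616

r = -0.2616


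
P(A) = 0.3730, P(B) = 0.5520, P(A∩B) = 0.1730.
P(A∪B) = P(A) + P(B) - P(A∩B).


P(A∪B) = 0.3730 + 0.5520 - 0.1730
= 0.9250 - 0.1730
= 0.7520

P(A∪B) = 0.7520


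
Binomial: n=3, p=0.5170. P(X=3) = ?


C(3,3) = 1
p^3 = 0.138188
(1-p)^0 = 1.000000
P = 1 * 0.138188 * 1.000000 = 0.1382

P(X=3) = 0.1382


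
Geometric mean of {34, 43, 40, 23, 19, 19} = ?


Product = 34 × 43 × 40 × 23 × 19 × 19 = 485559440
GM = 485559440^(1/6) = 28.0354

GM = 28.0354


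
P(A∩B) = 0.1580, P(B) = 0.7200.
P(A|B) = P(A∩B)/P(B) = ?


P(A|B) = 0.1580/0.7200 = 0.2194

P(A|B) = 0.2194


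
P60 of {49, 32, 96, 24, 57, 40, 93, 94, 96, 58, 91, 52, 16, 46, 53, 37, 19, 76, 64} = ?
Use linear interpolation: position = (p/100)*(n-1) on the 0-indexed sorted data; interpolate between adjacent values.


Sorted: 16, 19, 24, 32, 37, 40, 46, 49, 52, 53, 57, 58, 64, 76, 91, 93, 94, 96, 96
n = 19
Index = 60/100 * 18 = 10.8000
Lower = data[10] = 57, Upper = data[11] = 58
P60 = 57 + 0.8000*(1) = 57.8000

P60 = 57.8000


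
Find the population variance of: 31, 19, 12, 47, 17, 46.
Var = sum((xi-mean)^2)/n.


Mean = 28.6667
Squared deviations: 5.4444, 93.4444, 277.7778, 336.1111, 136.1111, 300.4444
Sum = 1149.3333
Variance = 1149.3333/6 = 191.5556

Variance = 191.5556


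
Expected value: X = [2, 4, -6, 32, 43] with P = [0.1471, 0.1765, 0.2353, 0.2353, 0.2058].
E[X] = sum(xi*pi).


E[X] = 2*0.1471 + 4*0.1765 - 6*0.2353 + 32*0.2353 + 43*0.2058
= 0.2942 + 0.7060 - 1.4118 + 7.5296 + 8.8494
= 15.9674

E[X] = 15.9674


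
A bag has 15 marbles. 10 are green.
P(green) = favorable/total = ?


P = 10/15 = 0.6667

P = 0.6667


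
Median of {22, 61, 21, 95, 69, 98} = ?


Sorted: 21, 22, 61, 69, 95, 98
n = 6 (even)
Middle values: 61 and 69
Median = (61+69)/2 = 65.0000

Median = 65.0000


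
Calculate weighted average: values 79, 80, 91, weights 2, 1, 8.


Numerator = 79*2 + 80*1 + 91*8 = 966
Denominator = 2 + 1 + 8 = 11
WM = 966/11 = 87.8182

WM = 87.8182


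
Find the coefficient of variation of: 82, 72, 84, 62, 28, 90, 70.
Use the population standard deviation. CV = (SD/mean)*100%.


Mean = 69.7143
SD = 19.1663
CV = (19.1663/69.7143)*100 = 27.4926%

CV = 27.4926%


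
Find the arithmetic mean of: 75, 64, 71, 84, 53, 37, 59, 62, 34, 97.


Sum = 75 + 64 + 71 + 84 + 53 + 37 + 59 + 62 + 34 + 97 = 636
n = 10
Mean = 636/10 = 63.6000

Mean = 63.6000


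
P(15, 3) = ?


P(15,3) = 15!/12!
= 1307674368000/479001600
= 2730

P(15,3) = 2730


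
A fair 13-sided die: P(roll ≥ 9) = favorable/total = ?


Favorable outcomes (roll ≥ 9): 5
Total outcomes = 13
P = 5/13 = 0.3846

P = 0.3846


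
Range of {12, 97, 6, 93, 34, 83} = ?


Max = 97, Min = 6
Range = 97 - 6 = 91

Range = 91


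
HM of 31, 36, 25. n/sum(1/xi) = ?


Sum of reciprocals = 1/31 + 1/36 + 1/25 = 0.100036
HM = 3/0.100036 = 29.9893

HM = 29.9893


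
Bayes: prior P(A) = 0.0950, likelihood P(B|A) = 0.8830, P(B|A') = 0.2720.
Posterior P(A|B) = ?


P(B) = P(B|A)*P(A) + P(B|A')*P(A')
= 0.8830*0.0950 + 0.2720*0.9050
= 0.083885 + 0.246160 = 0.330045
P(A|B) = 0.083885/0.330045 = 0.2542

P(A|B) = 0.2542


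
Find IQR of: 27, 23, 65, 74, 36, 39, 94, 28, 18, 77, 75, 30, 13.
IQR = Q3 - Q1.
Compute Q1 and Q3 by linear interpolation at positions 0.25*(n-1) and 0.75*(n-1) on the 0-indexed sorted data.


Sorted: 13, 18, 23, 27, 28, 30, 36, 39, 65, 74, 75, 77, 94
Q1 (25th %ile) = 27.0000
Q3 (75th %ile) = 74.0000
IQR = 74.0000 - 27.0000 = 47.0000

IQR = 47.0000


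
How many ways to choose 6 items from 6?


C(6,6) = 6!/(6! × 0!)
= 720/(720 × 1)
= 1

C(6,6) = 1


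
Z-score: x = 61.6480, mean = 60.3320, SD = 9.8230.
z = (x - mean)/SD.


z = (61.6480 - 60.3320)/9.8230
= 1.3160/9.8230
= 0.1340

z = 0.1340


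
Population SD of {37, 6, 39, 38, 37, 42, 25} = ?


Mean = 32.0000
Variance = 137.1429
SD = sqrt(137.1429) = 11.7108

SD = 11.7108


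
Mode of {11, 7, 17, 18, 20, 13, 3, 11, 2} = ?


Frequencies: 2:1, 3:1, 7:1, 11:2, 13:1, 17:1, 18:1, 20:1
Max frequency = 2
Mode = 11

Mode = 11


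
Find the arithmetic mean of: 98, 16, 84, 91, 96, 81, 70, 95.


Sum = 98 + 16 + 84 + 91 + 96 + 81 + 70 + 95 = 631
n = 8
Mean = 631/8 = 78.8750

Mean = 78.8750


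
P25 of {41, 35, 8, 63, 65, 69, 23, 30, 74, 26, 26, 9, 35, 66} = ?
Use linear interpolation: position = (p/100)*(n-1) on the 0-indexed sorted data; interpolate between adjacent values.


Sorted: 8, 9, 23, 26, 26, 30, 35, 35, 41, 63, 65, 66, 69, 74
n = 14
Index = 25/100 * 13 = 3.2500
Lower = data[3] = 26, Upper = data[4] = 26
P25 = 26 + 0.2500*(0) = 26.0000

P25 = 26.0000


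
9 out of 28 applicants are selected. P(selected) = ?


P = 9/28 = 0.3214

P = 0.3214


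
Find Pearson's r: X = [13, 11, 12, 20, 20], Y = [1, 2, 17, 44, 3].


Mean X = 15.2000, Mean Y = 13.4000
SD X = 3.969887, SD Y = 16.378034
Cov = 32.120000
r = 32.120000/(3.969887*16.378034) = 0.4940

r = 0.4940


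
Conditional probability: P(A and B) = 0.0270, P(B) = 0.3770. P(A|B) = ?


P(A|B) = 0.0270/0.3770 = 0.0716

P(A|B) = 0.0716


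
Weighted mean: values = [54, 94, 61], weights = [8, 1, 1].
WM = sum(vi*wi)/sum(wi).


Numerator = 54*8 + 94*1 + 61*1 = 587
Denominator = 8 + 1 + 1 = 10
WM = 587/10 = 58.7000

WM = 58.7000


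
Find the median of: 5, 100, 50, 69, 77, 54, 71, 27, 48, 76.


Sorted: 5, 27, 48, 50, 54, 69, 71, 76, 77, 100
n = 10 (even)
Middle values: 54 and 69
Median = (54+69)/2 = 61.5000

Median = 61.5000


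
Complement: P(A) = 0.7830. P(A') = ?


P(not A) = 1 - 0.7830 = 0.2170

P(not A) = 0.2170


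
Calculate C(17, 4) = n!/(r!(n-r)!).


C(17,4) = 17!/(4! × 13!)
= 355687428096000/(24 × 6227020800)
= 2380

C(17,4) = 2380


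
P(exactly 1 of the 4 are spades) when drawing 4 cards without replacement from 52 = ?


Hypergeometric: P(X=1) = C(13,1)·C(39,3) / C(52,4)
= 13 × 9139 / 270725
= 118807/270725 = 0.4388

P = 0.4388


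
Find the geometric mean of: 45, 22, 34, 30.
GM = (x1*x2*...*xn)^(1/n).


Product = 45 × 22 × 34 × 30 = 1009800
GM = 1009800^(1/4) = 31.7000

GM = 31.7000


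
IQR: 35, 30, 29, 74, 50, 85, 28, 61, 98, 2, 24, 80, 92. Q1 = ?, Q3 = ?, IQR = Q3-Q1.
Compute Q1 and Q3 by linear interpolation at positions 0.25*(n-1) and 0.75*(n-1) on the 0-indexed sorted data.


Sorted: 2, 24, 28, 29, 30, 35, 50, 61, 74, 80, 85, 92, 98
Q1 (25th %ile) = 29.0000
Q3 (75th %ile) = 80.0000
IQR = 80.0000 - 29.0000 = 51.0000

IQR = 51.0000


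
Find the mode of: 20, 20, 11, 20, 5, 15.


Frequencies: 5:1, 11:1, 15:1, 20:3
Max frequency = 3
Mode = 20

Mode = 20


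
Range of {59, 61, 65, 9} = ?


Max = 65, Min = 9
Range = 65 - 9 = 56

Range = 56


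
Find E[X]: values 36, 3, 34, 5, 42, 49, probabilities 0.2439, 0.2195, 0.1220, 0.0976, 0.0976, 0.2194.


E[X] = 36*0.2439 + 3*0.2195 + 34*0.1220 + 5*0.0976 + 42*0.0976 + 49*0.2194
= 8.7804 + 0.6585 + 4.1480 + 0.4880 + 4.0992 + 10.7506
= 28.9247

E[X] = 28.9247


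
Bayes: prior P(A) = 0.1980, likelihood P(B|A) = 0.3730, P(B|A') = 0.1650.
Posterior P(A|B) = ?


P(B) = P(B|A)*P(A) + P(B|A')*P(A')
= 0.3730*0.1980 + 0.1650*0.8020
= 0.073854 + 0.132330 = 0.206184
P(A|B) = 0.073854/0.206184 = 0.3582

P(A|B) = 0.3582


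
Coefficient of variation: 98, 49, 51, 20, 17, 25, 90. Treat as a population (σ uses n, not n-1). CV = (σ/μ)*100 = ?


Mean = 50.0000
SD = 30.5193
CV = (30.5193/50.0000)*100 = 61.0386%

CV = 61.0386%


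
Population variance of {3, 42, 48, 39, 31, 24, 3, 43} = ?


Mean = 29.1250
Squared deviations: 682.5156, 165.7656, 356.2656, 97.5156, 3.5156, 26.2656, 682.5156, 192.5156
Sum = 2206.8750
Variance = 2206.8750/8 = 275.8594

Variance = 275.8594


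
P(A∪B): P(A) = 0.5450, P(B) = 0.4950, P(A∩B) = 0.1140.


P(A∪B) = 0.5450 + 0.4950 - 0.1140
= 1.0400 - 0.1140
= 0.9260

P(A∪B) = 0.9260


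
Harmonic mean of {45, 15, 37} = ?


Sum of reciprocals = 1/45 + 1/15 + 1/37 = 0.115916
HM = 3/0.115916 = 25.8808

HM = 25.8808


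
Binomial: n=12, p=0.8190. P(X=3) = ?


C(12,3) = 220
p^3 = 0.549353
(1-p)^9 = 2.085005e-07
P = 220 * 0.549353 * 2.085005e-07 = 2.5199e-05

P(X=3) = 2.5199e-05


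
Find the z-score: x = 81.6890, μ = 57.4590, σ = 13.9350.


z = (81.6890 - 57.4590)/13.9350
= 24.2300/13.9350
= 1.7388

z = 1.7388


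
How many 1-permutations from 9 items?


P(9,1) = 9!/8!
= 362880/40320
= 9

P(9,1) = 9


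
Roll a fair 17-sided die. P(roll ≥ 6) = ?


Favorable outcomes (roll ≥ 6): 12
Total outcomes = 17
P = 12/17 = 0.7059

P = 0.7059


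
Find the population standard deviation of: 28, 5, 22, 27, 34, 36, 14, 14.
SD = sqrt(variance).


Mean = 22.5000
Variance = 102.0000
SD = sqrt(102.0000) = 10.0995

SD = 10.0995


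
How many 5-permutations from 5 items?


P(5,5) = 5!/0!
= 120/1
= 120

P(5,5) = 120


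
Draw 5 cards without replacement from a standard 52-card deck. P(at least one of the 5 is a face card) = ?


P(at least one) = 1 - P(none)
P(none) = (40/52) × (39/51) × (38/50) × (37/49) × (36/48) = 0.253181
P(at least one) = 1 - 0.253181 = 0.7468

P = 0.7468


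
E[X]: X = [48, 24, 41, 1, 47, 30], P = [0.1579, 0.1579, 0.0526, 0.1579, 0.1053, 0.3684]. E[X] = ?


E[X] = 48*0.1579 + 24*0.1579 + 41*0.0526 + 1*0.1579 + 47*0.1053 + 30*0.3684
= 7.5792 + 3.7896 + 2.1566 + 0.1579 + 4.9491 + 11.0520
= 29.6844

E[X] = 29.6844


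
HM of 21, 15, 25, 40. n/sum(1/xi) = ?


Sum of reciprocals = 1/21 + 1/15 + 1/25 + 1/40 = 0.179286
HM = 4/0.179286 = 22.3108

HM = 22.3108


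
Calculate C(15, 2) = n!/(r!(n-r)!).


C(15,2) = 15!/(2! × 13!)
= 1307674368000/(2 × 6227020800)
= 105

C(15,2) = 105


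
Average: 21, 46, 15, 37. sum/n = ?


Sum = 21 + 46 + 15 + 37 = 119
n = 4
Mean = 119/4 = 29.7500

Mean = 29.7500


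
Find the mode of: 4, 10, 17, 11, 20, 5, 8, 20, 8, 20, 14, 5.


Frequencies: 4:1, 5:2, 8:2, 10:1, 11:1, 14:1, 17:1, 20:3
Max frequency = 3
Mode = 20

Mode = 20


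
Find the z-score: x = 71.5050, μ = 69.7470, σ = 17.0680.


z = (71.5050 - 69.7470)/17.0680
= 1.7580/17.0680
= 0.1030

z = 0.1030


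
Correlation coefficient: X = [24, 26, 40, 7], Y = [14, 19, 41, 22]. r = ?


Mean X = 24.2500, Mean Y = 24.0000
SD X = 11.712707, SD Y = 10.222524
Cov = 74.000000
r = 74.000000/(11.712707*10.222524) = 0.6180

r = 0.6180


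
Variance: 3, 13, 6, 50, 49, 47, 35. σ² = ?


Mean = 29.0000
Squared deviations: 676.0000, 256.0000, 529.0000, 441.0000, 400.0000, 324.0000, 36.0000
Sum = 2662.0000
Variance = 2662.0000/7 = 380.2857

Variance = 380.2857


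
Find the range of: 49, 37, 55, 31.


Max = 55, Min = 31
Range = 55 - 31 = 24

Range = 24


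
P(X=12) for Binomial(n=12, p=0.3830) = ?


C(12,12) = 1
p^12 = 9.962889e-06
(1-p)^0 = 1.000000
P = 1 * 9.962889e-06 * 1.000000 = 9.9629e-06

P(X=12) = 9.9629e-06


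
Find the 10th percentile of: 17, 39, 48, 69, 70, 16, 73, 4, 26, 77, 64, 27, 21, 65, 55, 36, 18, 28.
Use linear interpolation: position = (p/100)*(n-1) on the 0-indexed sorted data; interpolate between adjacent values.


Sorted: 4, 16, 17, 18, 21, 26, 27, 28, 36, 39, 48, 55, 64, 65, 69, 70, 73, 77
n = 18
Index = 10/100 * 17 = 1.7000
Lower = data[1] = 16, Upper = data[2] = 17
P10 = 16 + 0.7000*(1) = 16.7000

P10 = 16.7000


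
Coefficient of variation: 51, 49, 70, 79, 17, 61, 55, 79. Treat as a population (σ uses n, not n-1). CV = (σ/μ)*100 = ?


Mean = 57.6250
SD = 18.8874
CV = (18.8874/57.6250)*100 = 32.7764%

CV = 32.7764%


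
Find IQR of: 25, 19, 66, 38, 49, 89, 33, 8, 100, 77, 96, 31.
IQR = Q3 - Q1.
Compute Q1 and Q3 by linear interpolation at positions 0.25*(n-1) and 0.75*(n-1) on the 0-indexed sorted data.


Sorted: 8, 19, 25, 31, 33, 38, 49, 66, 77, 89, 96, 100
Q1 (25th %ile) = 29.5000
Q3 (75th %ile) = 80.0000
IQR = 80.0000 - 29.5000 = 50.5000

IQR = 50.5000


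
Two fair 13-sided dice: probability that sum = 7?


Total outcomes = 13×13 = 169
Favorable (sum = 7): 6
P = 6/169 = 0.0355

P = 0.0355


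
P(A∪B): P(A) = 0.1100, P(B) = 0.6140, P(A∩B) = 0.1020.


P(A∪B) = 0.1100 + 0.6140 - 0.1020
= 0.7240 - 0.1020
= 0.6220

P(A∪B) = 0.6220


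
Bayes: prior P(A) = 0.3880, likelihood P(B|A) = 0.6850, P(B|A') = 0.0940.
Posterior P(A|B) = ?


P(B) = P(B|A)*P(A) + P(B|A')*P(A')
= 0.6850*0.3880 + 0.0940*0.6120
= 0.265780 + 0.057528 = 0.323308
P(A|B) = 0.265780/0.323308 = 0.8221

P(A|B) = 0.8221


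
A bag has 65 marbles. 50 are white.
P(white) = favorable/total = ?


P = 50/65 = 0.7692

P = 0.7692


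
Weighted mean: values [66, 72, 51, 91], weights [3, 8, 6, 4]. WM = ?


Numerator = 66*3 + 72*8 + 51*6 + 91*4 = 1444
Denominator = 3 + 8 + 6 + 4 = 21
WM = 1444/21 = 68.7619

WM = 68.7619


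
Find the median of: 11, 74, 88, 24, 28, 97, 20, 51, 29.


Sorted: 11, 20, 24, 28, 29, 51, 74, 88, 97
n = 9 (odd)
Middle value = 29

Median = 29


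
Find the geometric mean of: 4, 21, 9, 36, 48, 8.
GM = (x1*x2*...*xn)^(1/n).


Product = 4 × 21 × 9 × 36 × 48 × 8 = 10450944
GM = 10450944^(1/6) = 14.7863

GM = 14.7863


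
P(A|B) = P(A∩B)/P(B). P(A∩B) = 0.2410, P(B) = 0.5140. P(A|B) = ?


P(A|B) = 0.2410/0.5140 = 0.4689

P(A|B) = 0.4689


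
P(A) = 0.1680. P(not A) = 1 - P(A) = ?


P(not A) = 1 - 0.1680 = 0.8320

P(not A) = 0.8320


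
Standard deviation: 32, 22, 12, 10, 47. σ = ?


Mean = 24.6000
Variance = 187.0400
SD = sqrt(187.0400) = 13.6763

SD = 13.6763


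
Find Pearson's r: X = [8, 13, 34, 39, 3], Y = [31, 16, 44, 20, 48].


Mean X = 19.4000, Mean Y = 31.8000
SD X = 14.402778, SD Y = 12.655434
Cov = -41.720000
r = -41.720000/(14.402778*12.655434) = -0.2289

r = -0.2289


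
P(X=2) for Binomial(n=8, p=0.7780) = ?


C(8,2) = 28
p^2 = 0.605284
(1-p)^6 = 0.000120
P = 28 * 0.605284 * 0.000120 = 0.0020

P(X=2) = 0.0020


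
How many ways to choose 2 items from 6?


C(6,2) = 6!/(2! × 4!)
= 720/(2 × 24)
= 15

C(6,2) = 15


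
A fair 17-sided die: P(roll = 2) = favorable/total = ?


Favorable outcomes (roll = 2): 1
Total outcomes = 17
P = 1/17 = 0.0588

P = 0.0588


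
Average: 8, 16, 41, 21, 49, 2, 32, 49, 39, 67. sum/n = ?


Sum = 8 + 16 + 41 + 21 + 49 + 2 + 32 + 49 + 39 + 67 = 324
n = 10
Mean = 324/10 = 32.4000

Mean = 32.4000


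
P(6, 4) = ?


P(6,4) = 6!/2!
= 720/2
= 360

P(6,4) = 360


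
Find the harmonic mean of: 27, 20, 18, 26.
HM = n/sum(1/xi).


Sum of reciprocals = 1/27 + 1/20 + 1/18 + 1/26 = 0.181054
HM = 4/0.181054 = 22.0928

HM = 22.0928


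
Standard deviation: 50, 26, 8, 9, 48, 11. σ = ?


Mean = 25.3333
Variance = 315.8889
SD = sqrt(315.8889) = 17.7733

SD = 17.7733


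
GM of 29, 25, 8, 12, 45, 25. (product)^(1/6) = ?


Product = 29 × 25 × 8 × 12 × 45 × 25 = 78300000
GM = 78300000^(1/6) = 20.6836

GM = 20.6836


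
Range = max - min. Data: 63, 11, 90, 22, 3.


Max = 90, Min = 3
Range = 90 - 3 = 87

Range = 87


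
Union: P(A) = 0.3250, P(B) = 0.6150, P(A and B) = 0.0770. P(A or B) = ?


P(A∪B) = 0.3250 + 0.6150 - 0.0770
= 0.9400 - 0.0770
= 0.8630

P(A∪B) = 0.8630


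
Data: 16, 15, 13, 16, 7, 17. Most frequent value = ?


Frequencies: 7:1, 13:1, 15:1, 16:2, 17:1
Max frequency = 2
Mode = 16

Mode = 16


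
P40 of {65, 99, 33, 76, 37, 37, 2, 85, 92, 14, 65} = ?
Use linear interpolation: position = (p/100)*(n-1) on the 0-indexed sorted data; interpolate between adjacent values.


Sorted: 2, 14, 33, 37, 37, 65, 65, 76, 85, 92, 99
n = 11
Index = 40/100 * 10 = 4.0000
Lower = data[4] = 37, Upper = data[5] = 65
P40 = 37 + 0*(28) = 37.0000

P40 = 37.0000


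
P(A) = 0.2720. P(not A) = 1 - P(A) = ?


P(not A) = 1 - 0.2720 = 0.7280

P(not A) = 0.7280


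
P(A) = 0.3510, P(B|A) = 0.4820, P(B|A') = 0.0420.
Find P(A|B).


P(B) = P(B|A)*P(A) + P(B|A')*P(A')
= 0.4820*0.3510 + 0.0420*0.6490
= 0.169182 + 0.027258 = 0.196440
P(A|B) = 0.169182/0.196440 = 0.8612

P(A|B) = 0.8612


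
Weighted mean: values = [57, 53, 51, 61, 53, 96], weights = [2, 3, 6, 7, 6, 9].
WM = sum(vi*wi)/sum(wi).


Numerator = 57*2 + 53*3 + 51*6 + 61*7 + 53*6 + 96*9 = 2188
Denominator = 2 + 3 + 6 + 7 + 6 + 9 = 33
WM = 2188/33 = 66.3030

WM = 66.3030


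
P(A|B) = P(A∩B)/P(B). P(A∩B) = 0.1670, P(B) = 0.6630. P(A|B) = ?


P(A|B) = 0.1670/0.6630 = 0.2519

P(A|B) = 0.2519


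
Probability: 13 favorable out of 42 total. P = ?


P = 13/42 = 0.3095

P = 0.3095


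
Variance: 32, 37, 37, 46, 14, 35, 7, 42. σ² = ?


Mean = 31.2500
Squared deviations: 0.5625, 33.0625, 33.0625, 217.5625, 297.5625, 14.0625, 588.0625, 115.5625
Sum = 1299.5000
Variance = 1299.5000/8 = 162.4375

Variance = 162.4375


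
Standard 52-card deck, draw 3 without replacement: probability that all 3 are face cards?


P(all face cards) = (12/52) × (11/51) × (10/50)
= 0.0100

P = 0.0100


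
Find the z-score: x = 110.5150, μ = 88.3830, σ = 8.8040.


z = (110.5150 - 88.3830)/8.8040
= 22.1320/8.8040
= 2.5139

z = 2.5139


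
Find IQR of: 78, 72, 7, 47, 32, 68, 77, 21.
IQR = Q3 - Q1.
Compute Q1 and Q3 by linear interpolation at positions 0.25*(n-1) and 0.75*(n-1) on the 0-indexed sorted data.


Sorted: 7, 21, 32, 47, 68, 72, 77, 78
Q1 (25th %ile) = 29.2500
Q3 (75th %ile) = 73.2500
IQR = 73.2500 - 29.2500 = 44.0000

IQR = 44.0000


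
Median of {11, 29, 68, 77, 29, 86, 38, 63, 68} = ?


Sorted: 11, 29, 29, 38, 63, 68, 68, 77, 86
n = 9 (odd)
Middle value = 63

Median = 63


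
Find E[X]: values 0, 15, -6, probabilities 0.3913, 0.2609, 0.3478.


E[X] = 0*0.3913 + 15*0.2609 - 6*0.3478
= 0 + 3.9135 - 2.0868
= 1.8267

E[X] = 1.8267


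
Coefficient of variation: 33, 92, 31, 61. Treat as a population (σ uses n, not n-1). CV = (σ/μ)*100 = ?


Mean = 54.2500
SD = 24.8131
CV = (24.8131/54.2500)*100 = 45.7383%

CV = 45.7383%


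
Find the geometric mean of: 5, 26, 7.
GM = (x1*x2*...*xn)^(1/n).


Product = 5 × 26 × 7 = 910
GM = 910^(1/3) = 9.6905

GM = 9.6905


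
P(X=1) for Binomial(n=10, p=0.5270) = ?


C(10,1) = 10
p^1 = 0.527000
(1-p)^9 = 0.001185
P = 10 * 0.527000 * 0.001185 = 0.0062

P(X=1) = 0.0062


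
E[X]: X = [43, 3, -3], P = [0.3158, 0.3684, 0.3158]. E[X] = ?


E[X] = 43*0.3158 + 3*0.3684 - 3*0.3158
= 13.5794 + 1.1052 - 0.9474
= 13.7372

E[X] = 13.7372


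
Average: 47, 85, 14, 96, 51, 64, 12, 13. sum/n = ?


Sum = 47 + 85 + 14 + 96 + 51 + 64 + 12 + 13 = 382
n = 8
Mean = 382/8 = 47.7500

Mean = 47.7500


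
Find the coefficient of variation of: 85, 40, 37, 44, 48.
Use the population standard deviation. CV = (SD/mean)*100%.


Mean = 50.8000
SD = 17.4974
CV = (17.4974/50.8000)*100 = 34.4438%

CV = 34.4438%


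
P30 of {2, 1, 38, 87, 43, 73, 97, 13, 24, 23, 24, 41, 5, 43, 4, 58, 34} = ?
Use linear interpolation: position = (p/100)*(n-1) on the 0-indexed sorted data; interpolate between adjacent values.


Sorted: 1, 2, 4, 5, 13, 23, 24, 24, 34, 38, 41, 43, 43, 58, 73, 87, 97
n = 17
Index = 30/100 * 16 = 4.8000
Lower = data[4] = 13, Upper = data[5] = 23
P30 = 13 + 0.8000*(10) = 21.0000

P30 = 21.0000


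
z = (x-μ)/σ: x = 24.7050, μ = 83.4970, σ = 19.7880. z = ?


z = (24.7050 - 83.4970)/19.7880
= -58.7920/19.7880
= -2.9711

z = -2.9711


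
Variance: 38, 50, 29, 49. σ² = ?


Mean = 41.5000
Squared deviations: 12.2500, 72.2500, 156.2500, 56.2500
Sum = 297.0000
Variance = 297.0000/4 = 74.2500

Variance = 74.2500


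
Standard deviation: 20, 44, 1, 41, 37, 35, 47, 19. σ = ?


Mean = 30.5000
Variance = 217.5000
SD = sqrt(217.5000) = 14.7479

SD = 14.7479


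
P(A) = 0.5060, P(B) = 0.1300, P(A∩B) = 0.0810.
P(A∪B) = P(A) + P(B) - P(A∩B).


P(A∪B) = 0.5060 + 0.1300 - 0.0810
= 0.6360 - 0.0810
= 0.5550

P(A∪B) = 0.5550


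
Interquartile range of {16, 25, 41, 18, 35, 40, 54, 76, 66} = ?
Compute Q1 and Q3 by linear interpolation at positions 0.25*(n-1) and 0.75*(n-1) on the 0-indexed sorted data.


Sorted: 16, 18, 25, 35, 40, 41, 54, 66, 76
Q1 (25th %ile) = 25.0000
Q3 (75th %ile) = 54.0000
IQR = 54.0000 - 25.0000 = 29.0000

IQR = 29.0000


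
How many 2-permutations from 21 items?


P(21,2) = 21!/19!
= 51090942171709440000/121645100408832000
= 420

P(21,2) = 420


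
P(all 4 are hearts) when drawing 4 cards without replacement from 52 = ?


P(all hearts) = (13/52) × (12/51) × (11/50) × (10/49)
= 0.0026

P = 0.0026


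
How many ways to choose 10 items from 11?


C(11,10) = 11!/(10! × 1!)
= 39916800/(3628800 × 1)
= 11

C(11,10) = 11


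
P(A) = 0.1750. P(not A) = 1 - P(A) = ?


P(not A) = 1 - 0.1750 = 0.8250

P(not A) = 0.8250


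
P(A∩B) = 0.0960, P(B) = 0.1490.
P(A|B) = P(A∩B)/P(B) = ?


P(A|B) = 0.0960/0.1490 = 0.6443

P(A|B) = 0.6443


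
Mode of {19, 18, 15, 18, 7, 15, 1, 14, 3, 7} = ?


Frequencies: 1:1, 3:1, 7:2, 14:1, 15:2, 18:2, 19:1
Max frequency = 2
Mode = 7, 15, 18

Mode = 7, 15, 18


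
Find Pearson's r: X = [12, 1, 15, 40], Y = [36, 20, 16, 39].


Mean X = 17.0000, Mean Y = 27.7500
SD X = 14.265343, SD Y = 9.908961
Cov = 91.250000
r = 91.250000/(14.265343*9.908961) = 0.6455

r = 0.6455


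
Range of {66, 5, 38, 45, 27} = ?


Max = 66, Min = 5
Range = 66 - 5 = 61

Range = 61


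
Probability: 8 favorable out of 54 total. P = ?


P = 8/54 = 0.1481

P = 0.1481


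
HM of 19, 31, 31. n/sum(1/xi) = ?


Sum of reciprocals = 1/19 + 1/31 + 1/31 = 0.117148
HM = 3/0.117148 = 25.6087

HM = 25.6087


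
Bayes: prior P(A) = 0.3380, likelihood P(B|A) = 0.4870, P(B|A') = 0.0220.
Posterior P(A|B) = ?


P(B) = P(B|A)*P(A) + P(B|A')*P(A')
= 0.4870*0.3380 + 0.0220*0.6620
= 0.164606 + 0.014564 = 0.179170
P(A|B) = 0.164606/0.179170 = 0.9187

P(A|B) = 0.9187


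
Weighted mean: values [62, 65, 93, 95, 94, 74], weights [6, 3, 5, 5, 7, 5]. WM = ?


Numerator = 62*6 + 65*3 + 93*5 + 95*5 + 94*7 + 74*5 = 2535
Denominator = 6 + 3 + 5 + 5 + 7 + 5 = 31
WM = 2535/31 = 81.7742

WM = 81.7742


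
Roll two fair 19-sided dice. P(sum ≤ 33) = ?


Total outcomes = 19×19 = 361
Favorable (sum ≤ 33): 346
P = 346/361 = 0.9584

P = 0.9584


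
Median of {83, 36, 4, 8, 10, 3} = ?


Sorted: 3, 4, 8, 10, 36, 83
n = 6 (even)
Middle values: 8 and 10
Median = (8+10)/2 = 9.0000

Median = 9.0000


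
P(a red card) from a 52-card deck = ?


26 red cards in 52 cards
P = 26/52 = 0.5000

P = 0.5000


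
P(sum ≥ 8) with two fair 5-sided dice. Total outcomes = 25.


Total outcomes = 5×5 = 25
Favorable (sum ≥ 8): 6
P = 6/25 = 0.2400

P = 0.2400


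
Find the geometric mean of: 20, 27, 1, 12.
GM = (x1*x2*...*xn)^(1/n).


Product = 20 × 27 × 1 × 12 = 6480
GM = 6480^(1/4) = 8.9721

GM = 8.9721


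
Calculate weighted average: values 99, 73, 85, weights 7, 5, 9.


Numerator = 99*7 + 73*5 + 85*9 = 1823
Denominator = 7 + 5 + 9 = 21
WM = 1823/21 = 86.8095

WM = 86.8095


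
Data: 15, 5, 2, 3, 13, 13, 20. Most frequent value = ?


Frequencies: 2:1, 3:1, 5:1, 13:2, 15:1, 20:1
Max frequency = 2
Mode = 13

Mode = 13


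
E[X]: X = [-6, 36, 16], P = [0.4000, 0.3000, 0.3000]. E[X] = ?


E[X] = -6*0.4000 + 36*0.3000 + 16*0.3000
= -2.4000 + 10.8000 + 4.8000
= 13.2000

E[X] = 13.2000


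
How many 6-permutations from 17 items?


P(17,6) = 17!/11!
= 355687428096000/39916800
= 8910720

P(17,6) = 8910720


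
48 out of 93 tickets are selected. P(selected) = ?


P = 48/93 = 0.5161

P = 0.5161


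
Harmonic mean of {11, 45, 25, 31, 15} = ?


Sum of reciprocals = 1/11 + 1/45 + 1/25 + 1/31 + 1/15 = 0.252056
HM = 5/0.252056 = 19.8369

HM = 19.8369


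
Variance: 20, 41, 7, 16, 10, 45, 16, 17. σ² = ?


Mean = 21.5000
Squared deviations: 2.2500, 380.2500, 210.2500, 30.2500, 132.2500, 552.2500, 30.2500, 20.2500
Sum = 1358.0000
Variance = 1358.0000/8 = 169.7500

Variance = 169.7500


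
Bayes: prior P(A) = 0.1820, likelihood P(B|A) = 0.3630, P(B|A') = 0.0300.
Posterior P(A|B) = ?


P(B) = P(B|A)*P(A) + P(B|A')*P(A')
= 0.3630*0.1820 + 0.0300*0.8180
= 0.066066 + 0.024540 = 0.090606
P(A|B) = 0.066066/0.090606 = 0.7292

P(A|B) = 0.7292
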